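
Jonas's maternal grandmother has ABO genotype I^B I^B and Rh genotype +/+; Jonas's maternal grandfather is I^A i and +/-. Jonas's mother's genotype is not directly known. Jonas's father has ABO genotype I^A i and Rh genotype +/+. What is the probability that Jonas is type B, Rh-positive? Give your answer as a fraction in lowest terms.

1/4

Jonas's mother's ABO genotype from I^B I^B × I^A i: 1/2 I^A I^B, 1/2 I^B i.
Crossing each possibility with the father I^A i and summing P(type B): 1/2·1/4 + 1/2·1/4 = 1/4.
Similarly for Rh via the mother's Rh distribution: P(Rh+) = 1.
Independent loci: 1/4 × 1 = 1/4.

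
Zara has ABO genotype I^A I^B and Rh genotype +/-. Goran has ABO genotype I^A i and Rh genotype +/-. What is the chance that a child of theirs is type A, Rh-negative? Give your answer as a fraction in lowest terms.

1/8

ABO cross I^A I^B × I^A i → offspring phenotypes: 1/2 A, 1/4 B, 1/4 AB.
Rh cross +/- × +/- → 3/4 Rh+, 1/4 Rh-.
Independent loci: P(type A, Rh-negative) = 1/2 × 1/4 = 1/8.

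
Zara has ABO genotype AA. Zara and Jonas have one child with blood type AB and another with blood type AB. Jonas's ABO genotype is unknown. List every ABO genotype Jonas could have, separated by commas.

For each candidate genotype of Jonas, check whether crossing it with AA can produce every observed child phenotype.
  AA → possible child types {A} ✗
  AB → possible child types {A, AB} ✓
  AO → possible child types {A} ✗
  BB → possible child types {AB} ✓
  BO → possible child types {A, AB} ✓
  OO → possible child types {A} ✗

AB, BB, BO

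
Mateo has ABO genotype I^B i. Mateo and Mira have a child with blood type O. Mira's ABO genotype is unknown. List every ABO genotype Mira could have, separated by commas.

For each candidate genotype of Mira, check whether crossing it with I^B i can produce every observed child phenotype.
  I^A I^A → possible child types {A, AB} ✗
  I^A I^B → possible child types {A, B, AB} ✗
  I^A i → possible child types {O, A, B, AB} ✓
  I^B I^B → possible child types {B} ✗
  I^B i → possible child types {O, B} ✓
  i i → possible child types {O, B} ✓

I^A i, I^B i, i i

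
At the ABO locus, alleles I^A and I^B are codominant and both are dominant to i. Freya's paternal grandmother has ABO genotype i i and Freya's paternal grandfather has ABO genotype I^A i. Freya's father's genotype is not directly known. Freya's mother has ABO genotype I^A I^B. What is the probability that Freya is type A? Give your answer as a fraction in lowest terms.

1/2

Freya's father's ABO genotype from i i × I^A i: 1/2 I^A i, 1/2 i i.
Crossing each possibility with the mother I^A I^B and summing P(type A): 1/2·1/2 + 1/2·1/2 = 1/2.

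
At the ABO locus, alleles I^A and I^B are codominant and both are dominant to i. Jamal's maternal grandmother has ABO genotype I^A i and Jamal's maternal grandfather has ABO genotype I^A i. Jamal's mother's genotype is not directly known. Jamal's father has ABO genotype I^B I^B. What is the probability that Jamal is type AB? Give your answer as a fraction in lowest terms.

1/2

Jamal's mother's ABO genotype from I^A i × I^A i: 1/4 I^A I^A, 1/2 I^A i, 1/4 i i.
Crossing each possibility with the father I^B I^B and summing P(type AB): 1/4·1 + 1/2·1/2 + 1/4·0 = 1/2.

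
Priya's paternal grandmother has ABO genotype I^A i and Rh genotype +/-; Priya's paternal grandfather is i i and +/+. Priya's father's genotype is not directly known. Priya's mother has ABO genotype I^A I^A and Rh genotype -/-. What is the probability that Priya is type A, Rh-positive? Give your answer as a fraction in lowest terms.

Priya's father's ABO genotype from I^A i × i i: 1/2 I^A i, 1/2 i i.
Crossing each possibility with the mother I^A I^A and summing P(type A): 1/2·1 + 1/2·1 = 1.
Similarly for Rh via the father's Rh distribution: P(Rh+) = 3/4.
Independent loci: 1 × 3/4 = 3/4.

3/4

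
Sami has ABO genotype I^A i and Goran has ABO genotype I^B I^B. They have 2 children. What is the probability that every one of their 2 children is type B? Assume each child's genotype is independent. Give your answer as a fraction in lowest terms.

ABO cross I^A i × I^B I^B → 1/2 B, 1/2 AB.
So P(type B) = 1/2 per child.
All 2 independent: (1/2)^2 = 1/4.

1/4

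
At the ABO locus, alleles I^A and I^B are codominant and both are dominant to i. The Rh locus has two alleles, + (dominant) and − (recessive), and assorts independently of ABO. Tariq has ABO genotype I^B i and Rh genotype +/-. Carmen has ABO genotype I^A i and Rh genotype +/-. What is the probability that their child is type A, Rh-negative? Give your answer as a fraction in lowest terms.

ABO cross I^B i × I^A i → offspring phenotypes: 1/4 O, 1/4 A, 1/4 B, 1/4 AB.
Rh cross +/- × +/- → 3/4 Rh+, 1/4 Rh-.
Independent loci: P(type A, Rh-negative) = 1/4 × 1/4 = 1/16.

1/16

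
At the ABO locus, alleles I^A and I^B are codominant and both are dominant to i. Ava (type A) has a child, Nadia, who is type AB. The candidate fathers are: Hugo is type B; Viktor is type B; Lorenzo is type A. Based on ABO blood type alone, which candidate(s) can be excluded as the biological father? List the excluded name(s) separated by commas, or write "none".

A candidate is excluded only if no genotype consistent with his phenotype could produce a type AB child with a type A mother.
Lorenzo (type A): no genotype consistent with that phenotype can produce a type-AB child with a type-A mother.

Lorenzo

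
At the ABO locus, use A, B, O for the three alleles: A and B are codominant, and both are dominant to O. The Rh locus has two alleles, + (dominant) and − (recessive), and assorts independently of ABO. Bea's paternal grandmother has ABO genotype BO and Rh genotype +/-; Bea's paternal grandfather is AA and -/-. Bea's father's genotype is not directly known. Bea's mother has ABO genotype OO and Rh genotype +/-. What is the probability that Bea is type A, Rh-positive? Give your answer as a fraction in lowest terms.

5/16

Bea's father's ABO genotype from BO × AA: 1/2 AB, 1/2 AO.
Crossing each possibility with the mother OO and summing P(type A): 1/2·1/2 + 1/2·1/2 = 1/2.
Similarly for Rh via the father's Rh distribution: P(Rh+) = 5/8.
Independent loci: 1/2 × 5/8 = 5/16.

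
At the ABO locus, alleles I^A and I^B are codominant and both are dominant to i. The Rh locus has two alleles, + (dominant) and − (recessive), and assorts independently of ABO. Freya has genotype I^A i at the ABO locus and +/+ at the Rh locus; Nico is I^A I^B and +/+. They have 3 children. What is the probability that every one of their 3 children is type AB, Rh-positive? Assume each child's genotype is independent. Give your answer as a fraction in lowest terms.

1/64

ABO cross I^A i × I^A I^B → 1/2 A, 1/4 B, 1/4 AB.
Rh cross +/+ × +/+ → 1 Rh+; so P(type AB, Rh-positive) = 1/4 × 1 = 1/4 per child.
All 3 independent: (1/4)^3 = 1/64.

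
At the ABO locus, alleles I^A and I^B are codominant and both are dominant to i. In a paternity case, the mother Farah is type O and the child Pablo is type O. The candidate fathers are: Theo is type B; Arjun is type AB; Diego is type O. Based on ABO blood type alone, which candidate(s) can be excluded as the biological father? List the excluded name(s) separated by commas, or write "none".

Arjun

A candidate is excluded only if no genotype consistent with his phenotype could produce a type O child with a type O mother.
Arjun (type AB): no genotype consistent with that phenotype can produce a type-O child with a type-O mother.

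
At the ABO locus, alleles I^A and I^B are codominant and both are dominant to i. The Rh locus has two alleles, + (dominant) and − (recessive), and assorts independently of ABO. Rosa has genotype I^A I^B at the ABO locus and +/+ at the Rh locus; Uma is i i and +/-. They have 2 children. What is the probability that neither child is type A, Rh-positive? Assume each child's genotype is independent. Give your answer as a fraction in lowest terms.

ABO cross I^A I^B × i i → 1/2 A, 1/2 B.
Rh cross +/+ × +/- → 1 Rh+; so P(type A, Rh-positive) = 1/2 × 1 = 1/2 per child.
P(not type A, Rh-positive) = 1/2 for one child; (1/2)^2 = 1/4.

1/4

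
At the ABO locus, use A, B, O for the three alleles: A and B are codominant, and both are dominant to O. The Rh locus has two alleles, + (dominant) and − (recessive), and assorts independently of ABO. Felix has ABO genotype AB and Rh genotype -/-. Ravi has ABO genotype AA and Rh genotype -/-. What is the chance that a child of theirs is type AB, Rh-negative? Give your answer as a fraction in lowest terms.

ABO cross AB × AA → offspring phenotypes: 1/2 A, 1/2 AB.
Rh cross -/- × -/- → 1 Rh-.
Independent loci: P(type AB, Rh-negative) = 1/2 × 1 = 1/2.

1/2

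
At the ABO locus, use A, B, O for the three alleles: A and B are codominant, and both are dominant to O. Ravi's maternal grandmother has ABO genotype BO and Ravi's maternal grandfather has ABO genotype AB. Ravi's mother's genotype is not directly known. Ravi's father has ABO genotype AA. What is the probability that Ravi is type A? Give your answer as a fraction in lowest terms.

1/2

Ravi's mother's ABO genotype from BO × AB: 1/4 AB, 1/4 AO, 1/4 BB, 1/4 BO.
Crossing each possibility with the father AA and summing P(type A): 1/4·1/2 + 1/4·1 + 1/4·0 + 1/4·1/2 = 1/2.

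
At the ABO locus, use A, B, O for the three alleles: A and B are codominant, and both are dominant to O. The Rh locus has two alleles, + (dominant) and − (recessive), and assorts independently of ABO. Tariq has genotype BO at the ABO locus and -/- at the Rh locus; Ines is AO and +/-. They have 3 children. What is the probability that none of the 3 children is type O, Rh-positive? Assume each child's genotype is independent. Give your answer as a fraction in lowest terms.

343/512

ABO cross BO × AO → 1/4 O, 1/4 A, 1/4 B, 1/4 AB.
Rh cross -/- × +/- → 1/2 Rh+, 1/2 Rh-; so P(type O, Rh-positive) = 1/4 × 1/2 = 1/8 per child.
P(not type O, Rh-positive) = 7/8 for one child; (7/8)^3 = 343/512.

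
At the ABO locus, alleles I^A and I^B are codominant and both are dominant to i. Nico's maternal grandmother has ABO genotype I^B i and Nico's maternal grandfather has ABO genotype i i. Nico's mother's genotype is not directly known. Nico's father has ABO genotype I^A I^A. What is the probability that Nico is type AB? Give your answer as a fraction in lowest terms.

Nico's mother's ABO genotype from I^B i × i i: 1/2 I^B i, 1/2 i i.
Crossing each possibility with the father I^A I^A and summing P(type AB): 1/2·1/2 + 1/2·0 = 1/4.

1/4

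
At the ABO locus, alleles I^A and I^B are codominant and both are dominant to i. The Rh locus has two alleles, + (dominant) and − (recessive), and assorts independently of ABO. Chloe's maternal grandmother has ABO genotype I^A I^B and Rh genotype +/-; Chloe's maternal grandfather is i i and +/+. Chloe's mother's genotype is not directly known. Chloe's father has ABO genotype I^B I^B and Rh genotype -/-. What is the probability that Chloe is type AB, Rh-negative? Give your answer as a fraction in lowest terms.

Chloe's mother's ABO genotype from I^A I^B × i i: 1/2 I^A i, 1/2 I^B i.
Crossing each possibility with the father I^B I^B and summing P(type AB): 1/2·1/2 + 1/2·0 = 1/4.
Similarly for Rh via the mother's Rh distribution: P(Rh-) = 1/4.
Independent loci: 1/4 × 1/4 = 1/16.

1/16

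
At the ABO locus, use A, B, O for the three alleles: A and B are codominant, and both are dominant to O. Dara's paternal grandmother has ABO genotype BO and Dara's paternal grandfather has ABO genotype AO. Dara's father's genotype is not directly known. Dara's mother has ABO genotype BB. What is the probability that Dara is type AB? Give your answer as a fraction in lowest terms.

1/4

Dara's father's ABO genotype from BO × AO: 1/4 AB, 1/4 AO, 1/4 BO, 1/4 OO.
Crossing each possibility with the mother BB and summing P(type AB): 1/4·1/2 + 1/4·1/2 + 1/4·0 + 1/4·0 = 1/4.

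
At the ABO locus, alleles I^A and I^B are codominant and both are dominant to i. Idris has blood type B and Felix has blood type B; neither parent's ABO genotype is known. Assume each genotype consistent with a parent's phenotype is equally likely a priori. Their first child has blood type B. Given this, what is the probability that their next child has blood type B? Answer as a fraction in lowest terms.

Possible genotypes: Idris ∈ {I^B I^B, I^B i}; Felix ∈ {I^B I^B, I^B i}.
Weight each parental genotype pair by prior × P(type-B child):
  I^B I^B × I^B I^B: posterior weight 4/15; P(next child type B) = 1.
  I^B I^B × I^B i: posterior weight 4/15; P(next child type B) = 1.
  I^B i × I^B I^B: posterior weight 4/15; P(next child type B) = 1.
  I^B i × I^B i: posterior weight 1/5; P(next child type B) = 3/4.
Weighted sum = 19/20.

19/20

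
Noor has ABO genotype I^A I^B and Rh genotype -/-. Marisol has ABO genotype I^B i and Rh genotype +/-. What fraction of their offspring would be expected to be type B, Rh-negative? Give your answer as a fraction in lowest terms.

1/4

ABO cross I^A I^B × I^B i → offspring phenotypes: 1/4 A, 1/2 B, 1/4 AB.
Rh cross -/- × +/- → 1/2 Rh+, 1/2 Rh-.
Independent loci: P(type B, Rh-negative) = 1/2 × 1/2 = 1/4.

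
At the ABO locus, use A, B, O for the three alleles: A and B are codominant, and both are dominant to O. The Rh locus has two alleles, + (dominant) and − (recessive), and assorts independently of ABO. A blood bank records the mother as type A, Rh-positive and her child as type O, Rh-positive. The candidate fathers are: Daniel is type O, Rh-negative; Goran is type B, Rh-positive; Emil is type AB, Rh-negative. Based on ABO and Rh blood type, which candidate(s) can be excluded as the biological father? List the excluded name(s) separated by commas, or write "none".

A candidate is excluded only if no genotype consistent with his phenotype could produce a type O, Rh-positive child with a type A, Rh-positive mother.
Emil (type AB, Rh-): no genotype consistent with that phenotype can produce a type-O Rh+ child with a type-A mother.

Emil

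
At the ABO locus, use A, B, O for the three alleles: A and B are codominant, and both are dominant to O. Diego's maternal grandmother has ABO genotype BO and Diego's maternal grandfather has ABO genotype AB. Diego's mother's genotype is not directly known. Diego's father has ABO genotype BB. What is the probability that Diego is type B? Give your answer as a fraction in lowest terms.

3/4

Diego's mother's ABO genotype from BO × AB: 1/4 AB, 1/4 AO, 1/4 BB, 1/4 BO.
Crossing each possibility with the father BB and summing P(type B): 1/4·1/2 + 1/4·1/2 + 1/4·1 + 1/4·1 = 3/4.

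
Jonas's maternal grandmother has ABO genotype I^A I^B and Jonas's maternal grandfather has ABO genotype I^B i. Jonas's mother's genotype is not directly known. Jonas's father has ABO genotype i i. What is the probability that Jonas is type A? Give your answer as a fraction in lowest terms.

1/4

Jonas's mother's ABO genotype from I^A I^B × I^B i: 1/4 I^A I^B, 1/4 I^A i, 1/4 I^B I^B, 1/4 I^B i.
Crossing each possibility with the father i i and summing P(type A): 1/4·1/2 + 1/4·1/2 + 1/4·0 + 1/4·0 = 1/4.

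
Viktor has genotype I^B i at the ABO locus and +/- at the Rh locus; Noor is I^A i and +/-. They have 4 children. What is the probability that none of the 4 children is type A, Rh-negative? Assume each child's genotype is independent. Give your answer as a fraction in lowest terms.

50625/65536

ABO cross I^B i × I^A i → 1/4 O, 1/4 A, 1/4 B, 1/4 AB.
Rh cross +/- × +/- → 3/4 Rh+, 1/4 Rh-; so P(type A, Rh-negative) = 1/4 × 1/4 = 1/16 per child.
P(not type A, Rh-negative) = 15/16 for one child; (15/16)^4 = 50625/65536.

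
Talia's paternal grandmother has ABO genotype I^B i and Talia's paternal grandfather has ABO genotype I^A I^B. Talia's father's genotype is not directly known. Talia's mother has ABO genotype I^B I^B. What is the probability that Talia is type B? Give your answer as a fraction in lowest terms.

3/4

Talia's father's ABO genotype from I^B i × I^A I^B: 1/4 I^A I^B, 1/4 I^A i, 1/4 I^B I^B, 1/4 I^B i.
Crossing each possibility with the mother I^B I^B and summing P(type B): 1/4·1/2 + 1/4·1/2 + 1/4·1 + 1/4·1 = 3/4.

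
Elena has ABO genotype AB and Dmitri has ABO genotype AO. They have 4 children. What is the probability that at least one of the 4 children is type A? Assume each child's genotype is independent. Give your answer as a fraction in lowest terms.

15/16

ABO cross AB × AO → 1/2 A, 1/4 B, 1/4 AB.
So P(type A) = 1/2 per child.
P(none) = (1/2)^4 = 1/16; P(at least one) = 1 − 1/16 = 15/16.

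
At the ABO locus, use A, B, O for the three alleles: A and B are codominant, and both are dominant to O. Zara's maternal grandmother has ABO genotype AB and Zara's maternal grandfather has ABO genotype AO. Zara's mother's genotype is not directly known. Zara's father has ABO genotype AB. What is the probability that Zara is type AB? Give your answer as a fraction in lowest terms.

Zara's mother's ABO genotype from AB × AO: 1/4 AA, 1/4 AB, 1/4 AO, 1/4 BO.
Crossing each possibility with the father AB and summing P(type AB): 1/4·1/2 + 1/4·1/2 + 1/4·1/4 + 1/4·1/4 = 3/8.

3/8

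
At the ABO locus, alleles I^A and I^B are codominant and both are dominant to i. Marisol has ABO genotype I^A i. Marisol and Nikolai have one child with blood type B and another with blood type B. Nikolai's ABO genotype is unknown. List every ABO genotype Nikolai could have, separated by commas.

I^A I^B, I^B I^B, I^B i

For each candidate genotype of Nikolai, check whether crossing it with I^A i can produce every observed child phenotype.
  I^A I^A → possible child types {A} ✗
  I^A I^B → possible child types {A, B, AB} ✓
  I^A i → possible child types {O, A} ✗
  I^B I^B → possible child types {B, AB} ✓
  I^B i → possible child types {O, A, B, AB} ✓
  i i → possible child types {O, A} ✗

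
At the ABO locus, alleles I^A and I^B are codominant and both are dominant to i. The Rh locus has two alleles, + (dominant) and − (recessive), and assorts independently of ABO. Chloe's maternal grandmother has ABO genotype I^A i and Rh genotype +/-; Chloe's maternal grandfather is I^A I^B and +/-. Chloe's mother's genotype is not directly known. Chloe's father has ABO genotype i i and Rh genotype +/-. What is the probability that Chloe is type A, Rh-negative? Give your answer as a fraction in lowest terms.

1/8

Chloe's mother's ABO genotype from I^A i × I^A I^B: 1/4 I^A I^A, 1/4 I^A I^B, 1/4 I^A i, 1/4 I^B i.
Crossing each possibility with the father i i and summing P(type A): 1/4·1 + 1/4·1/2 + 1/4·1/2 + 1/4·0 = 1/2.
Similarly for Rh via the mother's Rh distribution: P(Rh-) = 1/4.
Independent loci: 1/2 × 1/4 = 1/8.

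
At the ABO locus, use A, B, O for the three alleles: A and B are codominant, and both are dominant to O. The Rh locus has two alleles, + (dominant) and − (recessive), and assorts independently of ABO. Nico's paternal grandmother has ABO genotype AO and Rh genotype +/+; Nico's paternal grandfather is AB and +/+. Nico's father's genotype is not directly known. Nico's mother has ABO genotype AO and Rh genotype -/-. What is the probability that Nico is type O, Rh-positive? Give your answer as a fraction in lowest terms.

1/8

Nico's father's ABO genotype from AO × AB: 1/4 AA, 1/4 AB, 1/4 AO, 1/4 BO.
Crossing each possibility with the mother AO and summing P(type O): 1/4·0 + 1/4·0 + 1/4·1/4 + 1/4·1/4 = 1/8.
Similarly for Rh via the father's Rh distribution: P(Rh+) = 1.
Independent loci: 1/8 × 1 = 1/8.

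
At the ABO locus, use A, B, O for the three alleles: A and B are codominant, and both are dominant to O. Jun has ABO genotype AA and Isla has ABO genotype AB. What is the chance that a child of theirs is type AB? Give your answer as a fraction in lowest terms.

1/2

ABO cross AA × AB → offspring phenotypes: 1/2 A, 1/2 AB.
So P(type AB) = 1/2.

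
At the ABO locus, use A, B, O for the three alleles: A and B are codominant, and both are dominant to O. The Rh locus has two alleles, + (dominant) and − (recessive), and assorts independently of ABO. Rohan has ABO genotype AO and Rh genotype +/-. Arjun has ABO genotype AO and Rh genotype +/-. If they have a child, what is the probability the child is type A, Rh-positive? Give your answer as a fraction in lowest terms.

ABO cross AO × AO → offspring phenotypes: 1/4 O, 3/4 A.
Rh cross +/- × +/- → 3/4 Rh+, 1/4 Rh-.
Independent loci: P(type A, Rh-positive) = 3/4 × 3/4 = 9/16.

9/16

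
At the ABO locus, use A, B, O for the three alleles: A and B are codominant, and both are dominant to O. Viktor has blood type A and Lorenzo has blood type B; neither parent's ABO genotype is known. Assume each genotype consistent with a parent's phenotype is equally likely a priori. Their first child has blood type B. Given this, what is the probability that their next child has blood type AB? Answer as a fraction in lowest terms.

Possible genotypes: Viktor ∈ {AA, AO}; Lorenzo ∈ {BB, BO}.
Weight each parental genotype pair by prior × P(type-B child):
  AO × BB: posterior weight 2/3; P(next child type AB) = 1/2.
  AO × BO: posterior weight 1/3; P(next child type AB) = 1/4.
Weighted sum = 5/12.

5/12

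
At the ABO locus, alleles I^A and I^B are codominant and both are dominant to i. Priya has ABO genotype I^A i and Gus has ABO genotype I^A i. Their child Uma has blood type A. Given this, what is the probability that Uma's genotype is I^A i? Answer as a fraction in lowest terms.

2/3

Cross I^A i × I^A i → 1/4 I^A I^A, 1/2 I^A i, 1/4 i i.
Type-A genotypes among offspring: I^A I^A (1/4), I^A i (1/2); total 3/4.
P(I^A i | type A) = (1/2) / (3/4) = 2/3.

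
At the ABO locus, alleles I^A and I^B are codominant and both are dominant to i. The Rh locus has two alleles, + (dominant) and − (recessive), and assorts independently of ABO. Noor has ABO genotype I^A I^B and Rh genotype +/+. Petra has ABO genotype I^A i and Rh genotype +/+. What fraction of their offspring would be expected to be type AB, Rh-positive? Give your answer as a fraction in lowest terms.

1/4

ABO cross I^A I^B × I^A i → offspring phenotypes: 1/2 A, 1/4 B, 1/4 AB.
Rh cross +/+ × +/+ → 1 Rh+.
Independent loci: P(type AB, Rh-positive) = 1/4 × 1 = 1/4.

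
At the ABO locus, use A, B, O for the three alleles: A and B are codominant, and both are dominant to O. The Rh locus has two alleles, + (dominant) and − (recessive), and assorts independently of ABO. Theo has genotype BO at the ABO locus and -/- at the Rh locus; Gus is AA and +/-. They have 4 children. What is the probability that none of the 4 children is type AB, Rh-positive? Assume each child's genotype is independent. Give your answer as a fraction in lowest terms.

ABO cross BO × AA → 1/2 A, 1/2 AB.
Rh cross -/- × +/- → 1/2 Rh+, 1/2 Rh-; so P(type AB, Rh-positive) = 1/2 × 1/2 = 1/4 per child.
P(not type AB, Rh-positive) = 3/4 for one child; (3/4)^4 = 81/256.

81/256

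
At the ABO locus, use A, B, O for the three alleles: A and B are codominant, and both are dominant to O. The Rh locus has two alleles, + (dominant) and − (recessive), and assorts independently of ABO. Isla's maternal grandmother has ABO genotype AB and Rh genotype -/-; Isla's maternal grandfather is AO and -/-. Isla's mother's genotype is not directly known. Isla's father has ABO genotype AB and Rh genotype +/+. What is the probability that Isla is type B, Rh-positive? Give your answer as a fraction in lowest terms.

1/4

Isla's mother's ABO genotype from AB × AO: 1/4 AA, 1/4 AB, 1/4 AO, 1/4 BO.
Crossing each possibility with the father AB and summing P(type B): 1/4·0 + 1/4·1/4 + 1/4·1/4 + 1/4·1/2 = 1/4.
Similarly for Rh via the mother's Rh distribution: P(Rh+) = 1.
Independent loci: 1/4 × 1 = 1/4.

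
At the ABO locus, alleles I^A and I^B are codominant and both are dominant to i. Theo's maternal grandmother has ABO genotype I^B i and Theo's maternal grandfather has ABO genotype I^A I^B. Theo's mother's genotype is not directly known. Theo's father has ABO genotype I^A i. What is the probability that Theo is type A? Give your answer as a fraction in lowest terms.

3/8

Theo's mother's ABO genotype from I^B i × I^A I^B: 1/4 I^A I^B, 1/4 I^A i, 1/4 I^B I^B, 1/4 I^B i.
Crossing each possibility with the father I^A i and summing P(type A): 1/4·1/2 + 1/4·3/4 + 1/4·0 + 1/4·1/4 = 3/8.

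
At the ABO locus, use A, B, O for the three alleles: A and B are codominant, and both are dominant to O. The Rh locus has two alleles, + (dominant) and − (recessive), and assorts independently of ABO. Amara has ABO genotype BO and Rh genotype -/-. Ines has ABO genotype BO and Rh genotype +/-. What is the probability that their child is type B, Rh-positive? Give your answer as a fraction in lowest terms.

3/8

ABO cross BO × BO → offspring phenotypes: 1/4 O, 3/4 B.
Rh cross -/- × +/- → 1/2 Rh+, 1/2 Rh-.
Independent loci: P(type B, Rh-positive) = 3/4 × 1/2 = 3/8.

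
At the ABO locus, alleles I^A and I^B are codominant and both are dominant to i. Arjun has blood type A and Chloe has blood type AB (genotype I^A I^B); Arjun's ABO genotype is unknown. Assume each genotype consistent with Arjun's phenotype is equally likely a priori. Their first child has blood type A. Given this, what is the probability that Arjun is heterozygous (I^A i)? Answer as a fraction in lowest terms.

Possible genotypes: Arjun ∈ {I^A I^A, I^A i}; Chloe ∈ {I^A I^B}.
Weight each parental genotype pair by prior × P(type-A child):
  I^A I^A × I^A I^B: posterior weight 1/2.
  I^A i × I^A I^B: posterior weight 1/2.
Sum the posterior weight over pairs where Arjun is I^A i: 1/2.

1/2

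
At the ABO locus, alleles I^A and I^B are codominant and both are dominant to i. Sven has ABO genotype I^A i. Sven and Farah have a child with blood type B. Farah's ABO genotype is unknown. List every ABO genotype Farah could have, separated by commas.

For each candidate genotype of Farah, check whether crossing it with I^A i can produce every observed child phenotype.
  I^A I^A → possible child types {A} ✗
  I^A I^B → possible child types {A, B, AB} ✓
  I^A i → possible child types {O, A} ✗
  I^B I^B → possible child types {B, AB} ✓
  I^B i → possible child types {O, A, B, AB} ✓
  i i → possible child types {O, A} ✗

I^A I^B, I^B I^B, I^B i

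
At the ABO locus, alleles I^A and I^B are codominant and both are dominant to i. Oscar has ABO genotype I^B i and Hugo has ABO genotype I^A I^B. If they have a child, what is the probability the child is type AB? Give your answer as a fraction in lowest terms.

1/4

ABO cross I^B i × I^A I^B → offspring phenotypes: 1/4 A, 1/2 B, 1/4 AB.
So P(type AB) = 1/4.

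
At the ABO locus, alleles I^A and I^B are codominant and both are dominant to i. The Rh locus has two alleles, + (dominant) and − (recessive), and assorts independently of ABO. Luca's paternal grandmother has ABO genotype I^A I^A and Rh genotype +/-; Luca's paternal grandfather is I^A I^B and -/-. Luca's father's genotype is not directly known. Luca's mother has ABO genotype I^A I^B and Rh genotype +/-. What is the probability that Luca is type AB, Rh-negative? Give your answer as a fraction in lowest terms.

3/16

Luca's father's ABO genotype from I^A I^A × I^A I^B: 1/2 I^A I^A, 1/2 I^A I^B.
Crossing each possibility with the mother I^A I^B and summing P(type AB): 1/2·1/2 + 1/2·1/2 = 1/2.
Similarly for Rh via the father's Rh distribution: P(Rh-) = 3/8.
Independent loci: 1/2 × 3/8 = 3/16.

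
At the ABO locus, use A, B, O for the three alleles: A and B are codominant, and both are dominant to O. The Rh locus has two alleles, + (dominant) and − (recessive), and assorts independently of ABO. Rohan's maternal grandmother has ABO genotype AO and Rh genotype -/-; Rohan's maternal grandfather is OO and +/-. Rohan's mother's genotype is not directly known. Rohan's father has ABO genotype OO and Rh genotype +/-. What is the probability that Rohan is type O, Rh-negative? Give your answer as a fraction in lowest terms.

9/32

Rohan's mother's ABO genotype from AO × OO: 1/2 AO, 1/2 OO.
Crossing each possibility with the father OO and summing P(type O): 1/2·1/2 + 1/2·1 = 3/4.
Similarly for Rh via the mother's Rh distribution: P(Rh-) = 3/8.
Independent loci: 3/4 × 3/8 = 9/32.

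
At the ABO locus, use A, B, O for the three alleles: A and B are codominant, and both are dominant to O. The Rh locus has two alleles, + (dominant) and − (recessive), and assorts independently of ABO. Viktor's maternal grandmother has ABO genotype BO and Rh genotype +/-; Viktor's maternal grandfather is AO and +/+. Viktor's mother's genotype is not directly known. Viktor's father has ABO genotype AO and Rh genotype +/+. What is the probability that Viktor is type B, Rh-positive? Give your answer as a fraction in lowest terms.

Viktor's mother's ABO genotype from BO × AO: 1/4 AB, 1/4 AO, 1/4 BO, 1/4 OO.
Crossing each possibility with the father AO and summing P(type B): 1/4·1/4 + 1/4·0 + 1/4·1/4 + 1/4·0 = 1/8.
Similarly for Rh via the mother's Rh distribution: P(Rh+) = 1.
Independent loci: 1/8 × 1 = 1/8.

1/8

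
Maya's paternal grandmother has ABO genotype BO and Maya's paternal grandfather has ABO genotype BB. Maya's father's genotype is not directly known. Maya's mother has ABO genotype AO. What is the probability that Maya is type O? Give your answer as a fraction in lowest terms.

1/8

Maya's father's ABO genotype from BO × BB: 1/2 BB, 1/2 BO.
Crossing each possibility with the mother AO and summing P(type O): 1/2·0 + 1/2·1/4 = 1/8.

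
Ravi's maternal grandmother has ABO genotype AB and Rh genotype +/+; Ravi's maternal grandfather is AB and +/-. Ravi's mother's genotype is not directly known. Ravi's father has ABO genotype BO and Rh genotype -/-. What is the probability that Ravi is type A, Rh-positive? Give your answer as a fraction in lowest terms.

Ravi's mother's ABO genotype from AB × AB: 1/4 AA, 1/2 AB, 1/4 BB.
Crossing each possibility with the father BO and summing P(type A): 1/4·1/2 + 1/2·1/4 + 1/4·0 = 1/4.
Similarly for Rh via the mother's Rh distribution: P(Rh+) = 3/4.
Independent loci: 1/4 × 3/4 = 3/16.

3/16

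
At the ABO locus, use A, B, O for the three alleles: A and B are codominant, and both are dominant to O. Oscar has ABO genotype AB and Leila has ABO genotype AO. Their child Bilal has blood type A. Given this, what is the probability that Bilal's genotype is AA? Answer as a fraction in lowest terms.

1/2

Cross AB × AO → 1/4 AA, 1/4 AB, 1/4 AO, 1/4 BO.
Type-A genotypes among offspring: AA (1/4), AO (1/4); total 1/2.
P(AA | type A) = (1/4) / (1/2) = 1/2.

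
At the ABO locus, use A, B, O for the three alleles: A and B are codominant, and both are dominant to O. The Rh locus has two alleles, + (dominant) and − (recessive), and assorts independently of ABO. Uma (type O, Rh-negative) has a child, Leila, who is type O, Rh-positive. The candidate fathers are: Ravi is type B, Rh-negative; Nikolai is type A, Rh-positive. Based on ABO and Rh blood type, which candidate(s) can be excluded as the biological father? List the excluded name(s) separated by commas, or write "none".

A candidate is excluded only if no genotype consistent with his phenotype could produce a type O, Rh-positive child with a type O, Rh-negative mother.
Ravi (type B, Rh-): no genotype consistent with that phenotype can produce a type-O Rh+ child with a type-O mother.

Ravi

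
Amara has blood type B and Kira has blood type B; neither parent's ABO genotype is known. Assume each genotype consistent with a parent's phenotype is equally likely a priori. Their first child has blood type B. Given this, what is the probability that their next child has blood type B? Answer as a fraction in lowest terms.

19/20

Possible genotypes: Amara ∈ {I^B I^B, I^B i}; Kira ∈ {I^B I^B, I^B i}.
Weight each parental genotype pair by prior × P(type-B child):
  I^B I^B × I^B I^B: posterior weight 4/15; P(next child type B) = 1.
  I^B I^B × I^B i: posterior weight 4/15; P(next child type B) = 1.
  I^B i × I^B I^B: posterior weight 4/15; P(next child type B) = 1.
  I^B i × I^B i: posterior weight 1/5; P(next child type B) = 3/4.
Weighted sum = 19/20.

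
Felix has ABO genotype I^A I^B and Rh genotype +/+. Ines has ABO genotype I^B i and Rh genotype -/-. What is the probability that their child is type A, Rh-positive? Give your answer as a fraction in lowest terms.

1/4

ABO cross I^A I^B × I^B i → offspring phenotypes: 1/4 A, 1/2 B, 1/4 AB.
Rh cross +/+ × -/- → 1 Rh+.
Independent loci: P(type A, Rh-positive) = 1/4 × 1 = 1/4.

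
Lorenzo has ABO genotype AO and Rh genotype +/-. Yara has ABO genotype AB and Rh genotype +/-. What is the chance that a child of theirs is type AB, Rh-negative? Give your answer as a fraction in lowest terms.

ABO cross AO × AB → offspring phenotypes: 1/2 A, 1/4 B, 1/4 AB.
Rh cross +/- × +/- → 3/4 Rh+, 1/4 Rh-.
Independent loci: P(type AB, Rh-negative) = 1/4 × 1/4 = 1/16.

1/16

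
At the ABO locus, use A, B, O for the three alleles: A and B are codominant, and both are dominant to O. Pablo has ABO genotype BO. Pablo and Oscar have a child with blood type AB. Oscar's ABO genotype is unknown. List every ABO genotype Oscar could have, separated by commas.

AA, AB, AO

For each candidate genotype of Oscar, check whether crossing it with BO can produce every observed child phenotype.
  AA → possible child types {A, AB} ✓
  AB → possible child types {A, B, AB} ✓
  AO → possible child types {O, A, B, AB} ✓
  BB → possible child types {B} ✗
  BO → possible child types {O, B} ✗
  OO → possible child types {O, B} ✗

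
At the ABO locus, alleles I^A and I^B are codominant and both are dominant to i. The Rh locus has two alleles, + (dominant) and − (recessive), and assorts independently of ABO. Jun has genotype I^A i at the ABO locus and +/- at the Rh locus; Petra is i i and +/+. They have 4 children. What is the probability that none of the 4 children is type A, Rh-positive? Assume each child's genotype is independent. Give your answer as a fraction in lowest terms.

ABO cross I^A i × i i → 1/2 O, 1/2 A.
Rh cross +/- × +/+ → 1 Rh+; so P(type A, Rh-positive) = 1/2 × 1 = 1/2 per child.
P(not type A, Rh-positive) = 1/2 for one child; (1/2)^4 = 1/16.

1/16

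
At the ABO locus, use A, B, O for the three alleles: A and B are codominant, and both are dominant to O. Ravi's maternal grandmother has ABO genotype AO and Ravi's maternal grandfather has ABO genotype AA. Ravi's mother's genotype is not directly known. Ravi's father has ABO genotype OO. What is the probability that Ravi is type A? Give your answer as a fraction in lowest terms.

3/4

Ravi's mother's ABO genotype from AO × AA: 1/2 AA, 1/2 AO.
Crossing each possibility with the father OO and summing P(type A): 1/2·1 + 1/2·1/2 = 3/4.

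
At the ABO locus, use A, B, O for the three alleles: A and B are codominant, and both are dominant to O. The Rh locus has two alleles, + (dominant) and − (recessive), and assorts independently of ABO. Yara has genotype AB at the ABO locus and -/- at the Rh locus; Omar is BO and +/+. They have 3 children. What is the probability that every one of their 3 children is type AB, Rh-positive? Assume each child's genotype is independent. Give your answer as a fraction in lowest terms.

ABO cross AB × BO → 1/4 A, 1/2 B, 1/4 AB.
Rh cross -/- × +/+ → 1 Rh+; so P(type AB, Rh-positive) = 1/4 × 1 = 1/4 per child.
All 3 independent: (1/4)^3 = 1/64.

1/64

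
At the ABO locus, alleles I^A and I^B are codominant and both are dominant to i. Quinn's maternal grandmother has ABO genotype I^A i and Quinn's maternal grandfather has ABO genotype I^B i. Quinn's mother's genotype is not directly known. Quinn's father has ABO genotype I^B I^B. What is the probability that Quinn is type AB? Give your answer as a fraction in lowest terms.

1/4

Quinn's mother's ABO genotype from I^A i × I^B i: 1/4 I^A I^B, 1/4 I^A i, 1/4 I^B i, 1/4 i i.
Crossing each possibility with the father I^B I^B and summing P(type AB): 1/4·1/2 + 1/4·1/2 + 1/4·0 + 1/4·0 = 1/4.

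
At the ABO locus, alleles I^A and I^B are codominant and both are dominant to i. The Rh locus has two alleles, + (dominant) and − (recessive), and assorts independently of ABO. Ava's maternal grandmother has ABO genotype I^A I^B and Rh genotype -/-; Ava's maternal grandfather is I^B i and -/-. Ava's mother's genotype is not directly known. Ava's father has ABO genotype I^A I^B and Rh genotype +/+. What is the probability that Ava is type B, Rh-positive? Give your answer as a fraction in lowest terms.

Ava's mother's ABO genotype from I^A I^B × I^B i: 1/4 I^A I^B, 1/4 I^A i, 1/4 I^B I^B, 1/4 I^B i.
Crossing each possibility with the father I^A I^B and summing P(type B): 1/4·1/4 + 1/4·1/4 + 1/4·1/2 + 1/4·1/2 = 3/8.
Similarly for Rh via the mother's Rh distribution: P(Rh+) = 1.
Independent loci: 3/8 × 1 = 3/8.

3/8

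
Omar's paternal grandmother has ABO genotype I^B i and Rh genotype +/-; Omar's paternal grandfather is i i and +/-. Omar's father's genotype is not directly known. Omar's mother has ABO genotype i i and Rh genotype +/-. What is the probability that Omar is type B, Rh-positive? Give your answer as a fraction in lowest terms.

Omar's father's ABO genotype from I^B i × i i: 1/2 I^B i, 1/2 i i.
Crossing each possibility with the mother i i and summing P(type B): 1/2·1/2 + 1/2·0 = 1/4.
Similarly for Rh via the father's Rh distribution: P(Rh+) = 3/4.
Independent loci: 1/4 × 3/4 = 3/16.

3/16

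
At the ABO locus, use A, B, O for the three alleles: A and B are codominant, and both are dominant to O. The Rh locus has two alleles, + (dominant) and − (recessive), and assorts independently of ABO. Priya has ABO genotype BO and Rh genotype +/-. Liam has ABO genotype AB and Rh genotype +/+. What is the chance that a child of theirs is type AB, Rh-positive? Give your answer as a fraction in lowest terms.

ABO cross BO × AB → offspring phenotypes: 1/4 A, 1/2 B, 1/4 AB.
Rh cross +/- × +/+ → 1 Rh+.
Independent loci: P(type AB, Rh-positive) = 1/4 × 1 = 1/4.

1/4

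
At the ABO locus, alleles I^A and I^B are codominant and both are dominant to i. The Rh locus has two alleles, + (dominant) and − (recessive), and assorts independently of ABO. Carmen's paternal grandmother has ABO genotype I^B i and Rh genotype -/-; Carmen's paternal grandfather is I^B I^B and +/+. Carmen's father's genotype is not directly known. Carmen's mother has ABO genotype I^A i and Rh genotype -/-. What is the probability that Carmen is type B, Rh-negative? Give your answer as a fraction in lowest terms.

Carmen's father's ABO genotype from I^B i × I^B I^B: 1/2 I^B I^B, 1/2 I^B i.
Crossing each possibility with the mother I^A i and summing P(type B): 1/2·1/2 + 1/2·1/4 = 3/8.
Similarly for Rh via the father's Rh distribution: P(Rh-) = 1/2.
Independent loci: 3/8 × 1/2 = 3/16.

3/16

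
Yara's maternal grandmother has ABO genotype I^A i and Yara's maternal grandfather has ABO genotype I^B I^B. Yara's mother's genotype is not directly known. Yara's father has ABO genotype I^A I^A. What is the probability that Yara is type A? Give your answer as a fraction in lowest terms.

1/2

Yara's mother's ABO genotype from I^A i × I^B I^B: 1/2 I^A I^B, 1/2 I^B i.
Crossing each possibility with the father I^A I^A and summing P(type A): 1/2·1/2 + 1/2·1/2 = 1/2.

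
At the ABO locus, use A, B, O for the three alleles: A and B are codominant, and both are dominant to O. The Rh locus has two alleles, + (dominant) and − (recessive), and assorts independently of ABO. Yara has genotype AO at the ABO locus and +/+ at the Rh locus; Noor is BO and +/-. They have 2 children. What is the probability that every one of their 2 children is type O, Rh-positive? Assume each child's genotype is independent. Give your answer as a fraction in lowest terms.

1/16

ABO cross AO × BO → 1/4 O, 1/4 A, 1/4 B, 1/4 AB.
Rh cross +/+ × +/- → 1 Rh+; so P(type O, Rh-positive) = 1/4 × 1 = 1/4 per child.
All 2 independent: (1/4)^2 = 1/16.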